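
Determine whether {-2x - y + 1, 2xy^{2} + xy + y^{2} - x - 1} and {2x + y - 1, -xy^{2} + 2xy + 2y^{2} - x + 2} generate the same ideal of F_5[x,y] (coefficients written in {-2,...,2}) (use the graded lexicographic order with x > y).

Two ideals are equal iff their reduced Gröbner bases coincide (the reduced basis is unique for a fixed ordering).
Buchberger on the first generating set:
f_1 = -2x - y + 1, LT = x.
f_2 = 2xy^{2} + xy + y^{2} - x - 1, LT = xy^{2}.

S(f_1,f_2): lcm = xy^{2}. S = -2y^{3} + 2xy - y^{2} - 2x - 2.
  leading term y^{3}: no divisor's leading term divides it; move -2y^{3} to the remainder.
  leading term xy: subtract (-y)·f_1 from 2xy - y^{2} - 2x - 2 → -2y^{2} - 2x + y - 2
  leading term y^{2}: no divisor's leading term divides it; move -2y^{2} to the remainder.
  leading term x: subtract (1)·f_1 from -2x + y - 2 → 2y + 2
  leading term y: no divisor's leading term divides it; move 2y to the remainder.
  leading term 1: no divisor's leading term divides it; move 2 to the remainder.
  remainder -2y^{3} - 2y^{2} + 2y + 2 ≠ 0; add g_3 = -2y^{3} - 2y^{2} + 2y + 2 to the basis.

The other S-polynomials (S(f_1,g_3), S(f_2,g_3)) all reduce to 0 modulo the current basis, so we have a Gröbner basis.
Inter-reduce: drop elements whose leading term is divisible by another's, tail-reduce, and make monic.
Reduced Gröbner basis: {y^{3} + y^{2} - y - 1, x - 2y + 2}.

Buchberger on the second generating set:
h_1 = 2x + y - 1, LT = x.
h_2 = -xy^{2} + 2xy + 2y^{2} - x + 2, LT = xy^{2}.

S(h_1,h_2): lcm = xy^{2}. S = -2y^{3} + 2xy - y^{2} - x + 2.
  leading term y^{3}: no divisor's leading term divides it; move -2y^{3} to the remainder.
  leading term xy: subtract (y)·h_1 from 2xy - y^{2} - x + 2 → -2y^{2} - x + y + 2
  leading term y^{2}: no divisor's leading term divides it; move -2y^{2} to the remainder.
  leading term x: subtract (2)·h_1 from -x + y + 2 → -y - 1
  leading term y: no divisor's leading term divides it; move -y to the remainder.
  leading term 1: no divisor's leading term divides it; move -1 to the remainder.
  remainder -2y^{3} - 2y^{2} - y - 1 ≠ 0; add k_3 = -2y^{3} - 2y^{2} - y - 1 to the basis.

The other S-polynomials (S(h_1,k_3), S(h_2,k_3)) all reduce to 0 modulo the current basis, so we have a Gröbner basis.
Inter-reduce: drop elements whose leading term is divisible by another's, tail-reduce, and make monic.
Reduced Gröbner basis: {y^{3} + y^{2} - 2y - 2, x - 2y + 2}.

The bases are distinct; the ideals are different.
The same test decides containment: I ⊆ J iff every generator of I reduces to 0 modulo a Gröbner basis of J.

No, the ideals differ.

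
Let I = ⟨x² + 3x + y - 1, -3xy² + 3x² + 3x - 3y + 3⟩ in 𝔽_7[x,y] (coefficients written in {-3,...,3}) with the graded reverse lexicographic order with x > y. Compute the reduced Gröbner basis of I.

G = {xy² + 2x + 2y - 2, y³ - 2xy - y² + 2x + 3y - 3, x² + 3x + y - 1}

f_1 = x² + 3x + y - 1, LT = x².
f_2 = -3xy² + 3x² + 3x - 3y + 3, LT = xy².

S(f_1,f_2): lcm = x²y². S = x³ + 3xy² + y³ + x² - xy - y² + x.
  leading term x³: subtract (x)·f_1 from x³ + 3xy² + y³ + x² - xy - y² + x → 3xy² + y³ - 2x² - 2xy - y² + 2x
  leading term xy²: subtract (-1)·f_2 from 3xy² + y³ - 2x² - 2xy - y² + 2x → y³ + x² - 2xy - y² - 2x - 3y + 3
  leading term y³: no divisor's leading term divides it; move y³ to the remainder.
  leading term x²: subtract (1)·f_1 from x² - 2xy - y² - 2x - 3y + 3 → -2xy - y² + 2x + 3y - 3
  leading term xy: no divisor's leading term divides it; move -2xy to the remainder.
  leading term y²: no divisor's leading term divides it; move -y² to the remainder.
  leading term x: no divisor's leading term divides it; move 2x to the remainder.
  leading term y: no divisor's leading term divides it; move 3y to the remainder.
  leading term 1: no divisor's leading term divides it; move -3 to the remainder.
  remainder y³ - 2xy - y² + 2x + 3y - 3 ≠ 0; add g_3 = y³ - 2xy - y² + 2x + 3y - 3 to the basis.

The other S-polynomials (S(f_1,g_3), S(f_2,g_3)) all reduce to 0 modulo the current basis, so we have a Gröbner basis.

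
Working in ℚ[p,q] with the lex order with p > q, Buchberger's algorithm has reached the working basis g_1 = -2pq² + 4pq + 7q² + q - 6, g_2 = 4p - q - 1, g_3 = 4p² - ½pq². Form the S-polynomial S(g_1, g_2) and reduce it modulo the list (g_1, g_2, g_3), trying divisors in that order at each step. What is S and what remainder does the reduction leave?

S(g_1, g_2) = -2pq + ¼q³ - 13/4q² - ½q + 3; remainder on division = ¼q³ - 15/4q² - q + 3.

lcm(LM(g_1), LM(g_2)) = pq².
S = (lcm/LT(g_1))·g_1 − (lcm/LT(g_2))·g_2 = -2pq + ¼q³ - 13/4q² - ½q + 3.
Reduce S modulo (g_1, g_2, g_3) in that order:
  leading term pq: subtract (-½q)·g_2 from -2pq + ¼q³ - 13/4q² - ½q + 3 → ¼q³ - 15/4q² - q + 3
  leading term q³: no divisor's leading term divides it; move ¼q³ to the remainder.
  leading term q²: no divisor's leading term divides it; move -15/4q² to the remainder.
  leading term q: no divisor's leading term divides it; move -q to the remainder.
  leading term 1: no divisor's leading term divides it; move 3 to the remainder.
The remainder ¼q³ - 15/4q² - q + 3 is nonzero, so it would be added as the next basis element.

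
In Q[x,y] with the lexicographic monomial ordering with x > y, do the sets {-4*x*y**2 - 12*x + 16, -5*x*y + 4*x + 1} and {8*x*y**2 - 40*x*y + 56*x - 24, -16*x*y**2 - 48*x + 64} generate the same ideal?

Two ideals are equal iff their reduced Gröbner bases coincide (the reduced basis is unique for a fixed ordering).
Buchberger on the first generating set:
f_1 = -4*x*y**2 - 12*x + 16, LT = x*y**2.
f_2 = -5*x*y + 4*x + 1, LT = x*y.

S(f_1,f_2): lcm = x*y**2. S = 4/5*x*y + 3*x + 1/5*y - 4.
  reduce S modulo (f_1, f_2):
  remainder 91/25*x + 1/5*y - 96/25 ≠ 0; add g_3 = 91/25*x + 1/5*y - 96/25 to the basis.

S(f_1,g_3): lcm = x*y**2. S = 3*x - 5/91*y**3 + 96/91*y**2 - 4.
  reduce S modulo (f_1, f_2, g_3):
  remainder -5/91*y**3 + 96/91*y**2 - 15/91*y - 76/91 ≠ 0; add g_4 = -5/91*y**3 + 96/91*y**2 - 15/91*y - 76/91 to the basis.

S(f_2,g_3): lcm = x*y. S = -4/5*x - 5/91*y**2 + 96/91*y - 1/5.
  reduce S modulo (f_1, f_2, g_3, g_4):
  remainder -5/91*y**2 + 100/91*y - 95/91 ≠ 0; add g_5 = -5/91*y**2 + 100/91*y - 95/91 to the basis.

The other S-polynomials (S(f_1,g_4), S(f_2,g_4), S(g_3,g_4), S(f_1,g_5), S(f_2,g_5), S(g_3,g_5), S(g_4,g_5)) all reduce to 0 modulo the current basis, so we have a Gröbner basis.
Inter-reduce: drop elements whose leading term is divisible by another's, tail-reduce, and make monic.
Reduced Gröbner basis: {x + 5/91*y - 96/91, y**2 - 20*y + 19}.

Buchberger on the second generating set:
h_1 = 8*x*y**2 - 40*x*y + 56*x - 24, LT = x*y**2.
h_2 = -16*x*y**2 - 48*x + 64, LT = x*y**2.

S(h_1,h_2): lcm = x*y**2. S = -5*x*y + 4*x + 1.
  reduce S modulo (h_1, h_2):
  remainder -5*x*y + 4*x + 1 ≠ 0; add k_3 = -5*x*y + 4*x + 1 to the basis.

S(h_1,k_3): lcm = x*y**2. S = -21/5*x*y + 7*x + 1/5*y - 3.
  reduce S modulo (h_1, h_2, k_3):
  remainder 91/25*x + 1/5*y - 96/25 ≠ 0; add k_4 = 91/25*x + 1/5*y - 96/25 to the basis.

S(h_1,k_4): lcm = x*y**2. S = -5*x*y + 7*x - 5/91*y**3 + 96/91*y**2 - 3.
  reduce S modulo (h_1, h_2, k_3, k_4):
  remainder -5/91*y**3 + 96/91*y**2 - 15/91*y - 76/91 ≠ 0; add k_5 = -5/91*y**3 + 96/91*y**2 - 15/91*y - 76/91 to the basis.

S(k_3,k_4): lcm = x*y. S = -4/5*x - 5/91*y**2 + 96/91*y - 1/5.
  reduce S modulo (h_1, h_2, k_3, k_4, k_5):
  remainder -5/91*y**2 + 100/91*y - 95/91 ≠ 0; add k_6 = -5/91*y**2 + 100/91*y - 95/91 to the basis.

The other S-polynomials (S(h_2,k_3), S(h_2,k_4), S(h_1,k_5), S(h_2,k_5), S(k_3,k_5), S(k_4,k_5), S(h_1,k_6), S(h_2,k_6), S(k_3,k_6), S(k_4,k_6), S(k_5,k_6)) all reduce to 0 modulo the current basis, so we have a Gröbner basis.
Inter-reduce: drop elements whose leading term is divisible by another's, tail-reduce, and make monic.
Reduced Gröbner basis: {x + 5/91*y - 96/91, y**2 - 20*y + 19}.

These coincide, so the ideals are equal.

Yes, the ideals are equal.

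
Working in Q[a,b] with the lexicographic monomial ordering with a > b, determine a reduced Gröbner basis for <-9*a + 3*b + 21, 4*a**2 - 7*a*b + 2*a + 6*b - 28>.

f_1 = -9*a + 3*b + 21, LT = a.
f_2 = 4*a**2 - 7*a*b + 2*a + 6*b - 28, LT = a**2.

S(f_1,f_2): lcm = a**2. S = 17/12*a*b - 17/6*a - 3/2*b + 7.
  leading term a*b: subtract (-17/108*b)·f_1 from 17/12*a*b - 17/6*a - 3/2*b + 7 → -17/6*a + 17/36*b**2 + 65/36*b + 7
  leading term a: subtract (17/54)·f_1 from -17/6*a + 17/36*b**2 + 65/36*b + 7 → 17/36*b**2 + 31/36*b + 7/18
  leading term b**2: no divisor's leading term divides it; move 17/36*b**2 to the remainder.
  leading term b: no divisor's leading term divides it; move 31/36*b to the remainder.
  leading term 1: no divisor's leading term divides it; move 7/18 to the remainder.
  remainder 17/36*b**2 + 31/36*b + 7/18 ≠ 0; add g_3 = 17/36*b**2 + 31/36*b + 7/18 to the basis.

The other S-polynomials (S(f_1,g_3), S(f_2,g_3)) all reduce to 0 modulo the current basis, so we have a Gröbner basis.
Inter-reduce: drop elements whose leading term is divisible by another's, tail-reduce, and make monic.

G = {a - 1/3*b - 7/3, b**2 + 31/17*b + 14/17}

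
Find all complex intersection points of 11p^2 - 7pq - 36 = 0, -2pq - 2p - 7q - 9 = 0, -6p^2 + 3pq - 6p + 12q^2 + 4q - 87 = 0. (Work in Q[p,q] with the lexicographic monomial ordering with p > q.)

Compute a lex Gröbner basis by Buchberger's algorithm.
f_1 = 11p^2 - 7pq - 36, LT = p^2.
f_2 = -2pq - 2p - 7q - 9, LT = pq.
f_3 = -6p^2 + 3pq - 6p + 12q^2 + 4q - 87, LT = p^2.

S(f_1,f_2): lcm = p^2q. S = -p^2 - 7/11pq^2 - 7/2pq - 9/2p - 36/11q.
  leading term p^2: subtract (-1/11)·f_1 from -p^2 - 7/11pq^2 - 7/2pq - 9/2p - 36/11q → -7/11pq^2 - 91/22pq - 9/2p - 36/11q - 36/11
  leading term pq^2: subtract (7/22q)·f_2 from -7/11pq^2 - 91/22pq - 9/2p - 36/11q - 36/11 → -7/2pq - 9/2p + 49/22q^2 - 9/22q - 36/11
  leading term pq: subtract (7/4)·f_2 from -7/2pq - 9/2p + 49/22q^2 - 9/22q - 36/11 → -p + 49/22q^2 + 521/44q + 549/44
  leading term p: no divisor's leading term divides it; move -p to the remainder.
  leading term q^2: no divisor's leading term divides it; move 49/22q^2 to the remainder.
  leading term q: no divisor's leading term divides it; move 521/44q to the remainder.
  leading term 1: no divisor's leading term divides it; move 549/44 to the remainder.
  remainder -p + 49/22q^2 + 521/44q + 549/44 ≠ 0; add h_4 = -p + 49/22q^2 + 521/44q + 549/44 to the basis.

S(f_1,f_3): lcm = p^2. S = -3/22pq - p + 2q^2 + 2/3q - 391/22.
  leading term pq: subtract (3/44)·f_2 from -3/22pq - p + 2q^2 + 2/3q - 391/22 → -19/22p + 2q^2 + 151/132q - 755/44
  leading term p: subtract (19/22)·h_4 from -19/22p + 2q^2 + 151/132q - 755/44 → 37/484q^2 - 26375/2904q - 27041/968
  leading term q^2: no divisor's leading term divides it; move 37/484q^2 to the remainder.
  leading term q: no divisor's leading term divides it; move -26375/2904q to the remainder.
  leading term 1: no divisor's leading term divides it; move -27041/968 to the remainder.
  remainder 37/484q^2 - 26375/2904q - 27041/968 ≠ 0; add h_5 = 37/484q^2 - 26375/2904q - 27041/968 to the basis.

S(f_2,f_3): lcm = p^2q. S = p^2 + 1/2pq^2 + 5/2pq + 9/2p + 2q^3 + 2/3q^2 - 29/2q.
  leading term p^2: subtract (1/11)·f_1 from p^2 + 1/2pq^2 + 5/2pq + 9/2p + 2q^3 + 2/3q^2 - 29/2q → 1/2pq^2 + 69/22pq + 9/2p + 2q^3 + 2/3q^2 - 29/2q + 36/11
  leading term pq^2: subtract (-1/4q)·f_2 from 1/2pq^2 + 69/22pq + 9/2p + 2q^3 + 2/3q^2 - 29/2q + 36/11 → 29/11pq + 9/2p + 2q^3 - 13/12q^2 - 67/4q + 36/11
  leading term pq: subtract (-29/22)·f_2 from 29/11pq + 9/2p + 2q^3 - 13/12q^2 - 67/4q + 36/11 → 41/22p + 2q^3 - 13/12q^2 - 1143/44q - 189/22
  leading term p: subtract (-41/22)·h_4 from 41/22p + 2q^3 - 13/12q^2 - 1143/44q - 189/22 → 2q^3 + 2227/726q^2 - 3785/968q + 14193/968
  leading term q^3: subtract (968/37q)·h_5 from 2q^3 + 2227/726q^2 - 3785/968q + 14193/968 → 6465149/26862q^2 + 26035643/35816q + 14193/968
  leading term q^2: subtract (12930298/4107)·h_5 from 6465149/26862q^2 + 26035643/35816q + 14193/968 → 2890136189/98568q + 2890136189/32856
  leading term q: no divisor's leading term divides it; move 2890136189/98568q to the remainder.
  leading term 1: no divisor's leading term divides it; move 2890136189/32856 to the remainder.
  remainder 2890136189/98568q + 2890136189/32856 ≠ 0; add h_6 = 2890136189/98568q + 2890136189/32856 to the basis.

S(f_1,h_4): lcm = p^2. S = 49/22pq^2 + 493/44pq + 549/44p - 36/11.
  leading term pq^2: subtract (-49/44q)·f_2 from 49/22pq^2 + 493/44pq + 549/44p - 36/11 → 395/44pq + 549/44p - 343/44q^2 - 441/44q - 36/11
  leading term pq: subtract (-395/88)·f_2 from 395/44pq + 549/44p - 343/44q^2 - 441/44q - 36/11 → 7/2p - 343/44q^2 - 3647/88q - 3843/88
  leading term p: subtract (-7/2)·h_4 from 7/2p - 343/44q^2 - 3647/88q - 3843/88 → 0
  remainder 0.

S(f_2,h_4): lcm = pq. S = p + 49/22q^3 + 521/44q^2 + 703/44q + 9/2.
  leading term p: subtract (-1)·h_4 from p + 49/22q^3 + 521/44q^2 + 703/44q + 9/2 → 49/22q^3 + 619/44q^2 + 306/11q + 747/44
  leading term q^3: subtract (1078/37q)·h_5 from 49/22q^3 + 619/44q^2 + 306/11q + 747/44 → 340271/1221q^2 + 1370297/1628q + 747/44
  leading term q^2: subtract (14971924/4107)·h_5 from 340271/1221q^2 + 1370297/1628q + 747/44 → 1673236741/49284q + 1673236741/16428
  leading term q: subtract (22/19)·h_6 from 1673236741/49284q + 1673236741/16428 → 0
  remainder 0.

S(f_3,h_4): lcm = p^2. S = 49/22pq^2 + 499/44pq + 593/44p - 2q^2 - 2/3q + 29/2.
  leading term pq^2: subtract (-49/44q)·f_2 from 49/22pq^2 + 499/44pq + 593/44p - 2q^2 - 2/3q + 29/2 → 401/44pq + 593/44p - 431/44q^2 - 1411/132q + 29/2
  leading term pq: subtract (-401/88)·f_2 from 401/44pq + 593/44p - 431/44q^2 - 1411/132q + 29/2 → 48/11p - 431/44q^2 - 11243/264q - 2333/88
  leading term p: subtract (-48/11)·h_4 from 48/11p - 431/44q^2 - 11243/264q - 2333/88 → -37/484q^2 + 26375/2904q + 27041/968
  leading term q^2: subtract (-1)·h_5 from -37/484q^2 + 26375/2904q + 27041/968 → 0
  remainder 0.

S(f_1,h_5): leading monomials are coprime, so the S-polynomial reduces to 0 (Buchberger's first criterion).
S(f_2,h_5): lcm = pq^2. S = 26597/222pq + 27041/74p + 7/2q^2 + 9/2q.
  leading term pq: subtract (-26597/444)·f_2 from 26597/222pq + 27041/74p + 7/2q^2 + 9/2q → 27263/111p + 7/2q^2 - 184181/444q - 79791/148
  leading term p: subtract (-27263/111)·h_4 from 27263/111p + 7/2q^2 - 184181/444q - 79791/148 → 672217/1221q^2 + 27428/11q + 1027857/407
  leading term q^2: subtract (29577548/4107)·h_5 from 672217/1221q^2 + 27428/11q + 1027857/407 → 1673236741/24642q + 1673236741/8214
  leading term q: subtract (44/19)·h_6 from 1673236741/24642q + 1673236741/8214 → 0
  remainder 0.

S(f_3,h_5): leading monomials are coprime, so the S-polynomial reduces to 0 (Buchberger's first criterion).
S(h_4,h_5): leading monomials are coprime, so the S-polynomial reduces to 0 (Buchberger's first criterion).
S(f_1,h_6): leading monomials are coprime, so the S-polynomial reduces to 0 (Buchberger's first criterion).
S(f_2,h_6): lcm = pq. S = -2p + 7/2q + 9/2.
  leading term p: subtract (2)·h_4 from -2p + 7/2q + 9/2 → -49/11q^2 - 222/11q - 225/11
  leading term q^2: subtract (-2156/37)·h_5 from -49/11q^2 - 222/11q - 225/11 → -121969/222q - 121969/74
  leading term q: subtract (-54154236/2890136189)·h_6 from -121969/222q - 121969/74 → 0
  remainder 0.

S(f_3,h_6): leading monomials are coprime, so the S-polynomial reduces to 0 (Buchberger's first criterion).
S(h_4,h_6): leading monomials are coprime, so the S-polynomial reduces to 0 (Buchberger's first criterion).
S(h_5,h_6): lcm = q^2. S = -27041/222q - 27041/74.
  leading term q: subtract (-12006204/2890136189)·h_6 from -27041/222q - 27041/74 → 0
  remainder 0.

Every S-polynomial of the final basis reduces to 0, so we have a Gröbner basis.
Inter-reduce: drop elements whose leading term is divisible by another's, tail-reduce, and make monic.
Reduced Gröbner basis: {p + 3, q + 3}.

From the last basis element, q + 3 = 0, so q takes values in {-3}. Each choice, substituted upward through the basis, yields the corresponding point(s) of the solution set.
  q = -3: the earlier basis element becomes p + 3 = 0, giving p = -3 — point (-3, -3).
Substituting each solution back into the original system confirms all equations vanish.

{(-3, -3)}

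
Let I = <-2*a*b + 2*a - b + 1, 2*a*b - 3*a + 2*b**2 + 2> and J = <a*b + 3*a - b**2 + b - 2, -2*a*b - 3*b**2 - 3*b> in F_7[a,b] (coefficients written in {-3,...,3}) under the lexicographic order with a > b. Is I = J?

Yes, the ideals are equal.

Equality of ideals is decidable: compute both reduced Gröbner bases (unique for the ordering) and check whether they agree.
Buchberger on the first generating set:
f_1 = -2*a*b + 2*a - b + 1, LT = a*b.
f_2 = 2*a*b - 3*a + 2*b**2 + 2, LT = a*b.

S(f_1,f_2): lcm = a*b. S = -3*a - b**2 - 3*b + 2.
  leading term a: no divisor's leading term divides it; move -3*a to the remainder.
  leading term b**2: no divisor's leading term divides it; move -b**2 to the remainder.
  leading term b: no divisor's leading term divides it; move -3*b to the remainder.
  leading term 1: no divisor's leading term divides it; move 2 to the remainder.
  remainder -3*a - b**2 - 3*b + 2 ≠ 0; add g_3 = -3*a - b**2 - 3*b + 2 to the basis.

S(f_1,g_3): lcm = a*b. S = -a + 2*b**3 - b**2 + 3.
  leading term a: subtract (-2)·g_3 from -a + 2*b**3 - b**2 + 3 → 2*b**3 - 3*b**2 + b
  leading term b**3: no divisor's leading term divides it; move 2*b**3 to the remainder.
  leading term b**2: no divisor's leading term divides it; move -3*b**2 to the remainder.
  leading term b: no divisor's leading term divides it; move b to the remainder.
  remainder 2*b**3 - 3*b**2 + b ≠ 0; add g_4 = 2*b**3 - 3*b**2 + b to the basis.

S(f_2,g_3): lcm = a*b. S = 2*a + 2*b**3 + 3*b + 1.
  leading term a: subtract (-3)·g_3 from 2*a + 2*b**3 + 3*b + 1 → 2*b**3 - 3*b**2 + b
  leading term b**3: subtract (1)·g_4 from 2*b**3 - 3*b**2 + b → 0
  remainder 0.

S(f_1,g_4): lcm = a*b**3. S = -3*a*b**2 + 3*a*b - 3*b**3 + 3*b**2.
  leading term a*b**2: subtract (-2*b)·f_1 from -3*a*b**2 + 3*a*b - 3*b**3 + 3*b**2 → -3*b**3 + b**2 + 2*b
  leading term b**3: subtract (2)·g_4 from -3*b**3 + b**2 + 2*b → 0
  remainder 0.

S(f_2,g_4): lcm = a*b**3. S = 3*a*b + b**4 + b**2.
  leading term a*b: subtract (2)·f_1 from 3*a*b + b**4 + b**2 → 3*a + b**4 + b**2 + 2*b - 2
  leading term a: subtract (-1)·g_3 from 3*a + b**4 + b**2 + 2*b - 2 → b**4 - b
  leading term b**4: subtract (-3*b)·g_4 from b**4 - b → -2*b**3 + 3*b**2 - b
  leading term b**3: subtract (-1)·g_4 from -2*b**3 + 3*b**2 - b → 0
  remainder 0.

S(g_3,g_4): leading monomials are coprime, so the S-polynomial reduces to 0 (Buchberger's first criterion).
Every S-polynomial of the final basis reduces to 0, so we have a Gröbner basis.
Inter-reduce: drop elements whose leading term is divisible by another's, tail-reduce, and make monic.
Reduced Gröbner basis: {a - 2*b**2 + b - 3, b**3 + 2*b**2 - 3*b}.

Buchberger on the second generating set:
h_1 = a*b + 3*a - b**2 + b - 2, LT = a*b.
h_2 = -2*a*b - 3*b**2 - 3*b, LT = a*b.

S(h_1,h_2): lcm = a*b. S = 3*a + b**2 + 3*b - 2.
  leading term a: no divisor's leading term divides it; move 3*a to the remainder.
  leading term b**2: no divisor's leading term divides it; move b**2 to the remainder.
  leading term b: no divisor's leading term divides it; move 3*b to the remainder.
  leading term 1: no divisor's leading term divides it; move -2 to the remainder.
  remainder 3*a + b**2 + 3*b - 2 ≠ 0; add k_3 = 3*a + b**2 + 3*b - 2 to the basis.

S(h_1,k_3): lcm = a*b. S = 3*a + 2*b**3 - 2*b**2 - 3*b - 2.
  leading term a: subtract (1)·k_3 from 3*a + 2*b**3 - 2*b**2 - 3*b - 2 → 2*b**3 - 3*b**2 + b
  leading term b**3: no divisor's leading term divides it; move 2*b**3 to the remainder.
  leading term b**2: no divisor's leading term divides it; move -3*b**2 to the remainder.
  leading term b: no divisor's leading term divides it; move b to the remainder.
  remainder 2*b**3 - 3*b**2 + b ≠ 0; add k_4 = 2*b**3 - 3*b**2 + b to the basis.

S(h_2,k_3): lcm = a*b. S = 2*b**3 - 3*b**2 + b.
  leading term b**3: subtract (1)·k_4 from 2*b**3 - 3*b**2 + b → 0
  remainder 0.

S(h_1,k_4): lcm = a*b**3. S = a*b**2 + 3*a*b - b**4 + b**3 - 2*b**2.
  leading term a*b**2: subtract (b)·h_1 from a*b**2 + 3*a*b - b**4 + b**3 - 2*b**2 → -b**4 + 2*b**3 - 3*b**2 + 2*b
  leading term b**4: subtract (3*b)·k_4 from -b**4 + 2*b**3 - 3*b**2 + 2*b → -3*b**3 + b**2 + 2*b
  leading term b**3: subtract (2)·k_4 from -3*b**3 + b**2 + 2*b → 0
  remainder 0.

S(h_2,k_4): lcm = a*b**3. S = -2*a*b**2 + 3*a*b - 2*b**4 - 2*b**3.
  leading term a*b**2: subtract (-2*b)·h_1 from -2*a*b**2 + 3*a*b - 2*b**4 - 2*b**3 → 2*a*b - 2*b**4 + 3*b**3 + 2*b**2 + 3*b
  leading term a*b: subtract (2)·h_1 from 2*a*b - 2*b**4 + 3*b**3 + 2*b**2 + 3*b → a - 2*b**4 + 3*b**3 - 3*b**2 + b - 3
  leading term a: subtract (-2)·k_3 from a - 2*b**4 + 3*b**3 - 3*b**2 + b - 3 → -2*b**4 + 3*b**3 - b**2
  leading term b**4: subtract (-b)·k_4 from -2*b**4 + 3*b**3 - b**2 → 0
  remainder 0.

S(k_3,k_4): leading monomials are coprime, so the S-polynomial reduces to 0 (Buchberger's first criterion).
Every S-polynomial of the final basis reduces to 0, so we have a Gröbner basis.
Inter-reduce: drop elements whose leading term is divisible by another's, tail-reduce, and make monic.
Reduced Gröbner basis: {a - 2*b**2 + b - 3, b**3 + 2*b**2 - 3*b}.

The two bases agree; hence the ideals are identical.
The same test decides containment: I ⊆ J iff every generator of I reduces to 0 modulo a Gröbner basis of J.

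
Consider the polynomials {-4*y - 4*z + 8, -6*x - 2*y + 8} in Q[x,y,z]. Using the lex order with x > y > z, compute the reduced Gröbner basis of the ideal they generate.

f_1 = -4*y - 4*z + 8, LT = y.
f_2 = -6*x - 2*y + 8, LT = x.

The S-polynomials (S(f_1,f_2)) all reduce to 0 modulo the current basis, so we have a Gröbner basis.

G = {x - 1/3*z - 2/3, y + z - 2}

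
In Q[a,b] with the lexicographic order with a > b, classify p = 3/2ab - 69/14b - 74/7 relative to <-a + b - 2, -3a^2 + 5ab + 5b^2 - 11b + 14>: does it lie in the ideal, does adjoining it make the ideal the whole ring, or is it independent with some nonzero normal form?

First compute the reduced Gröbner basis of I by Buchberger's algorithm.
f_1 = -a + b - 2, LT = a.
f_2 = -3a^2 + 5ab + 5b^2 - 11b + 14, LT = a^2.

S(f_1,f_2): lcm = a^2. S = 2/3ab + 2a + 5/3b^2 - 11/3b + 14/3.
  leading term ab: subtract (-2/3b)·f_1 from 2/3ab + 2a + 5/3b^2 - 11/3b + 14/3 → 2a + 7/3b^2 - 5b + 14/3
  leading term a: subtract (-2)·f_1 from 2a + 7/3b^2 - 5b + 14/3 → 7/3b^2 - 3b + 2/3
  leading term b^2: no divisor's leading term divides it; move 7/3b^2 to the remainder.
  leading term b: no divisor's leading term divides it; move -3b to the remainder.
  leading term 1: no divisor's leading term divides it; move 2/3 to the remainder.
  remainder 7/3b^2 - 3b + 2/3 ≠ 0; add h_3 = 7/3b^2 - 3b + 2/3 to the basis.

The other S-polynomials (S(f_1,h_3), S(f_2,h_3)) all reduce to 0 modulo the current basis, so we have a Gröbner basis.
Inter-reduce: drop elements whose leading term is divisible by another's, tail-reduce, and make monic.
Reduced Gröbner basis: {a - b + 2, b^2 - 9/7b + 2/7}.
Label its elements g_1 = a - b + 2, g_2 = b^2 - 9/7b + 2/7.

Reduce p = 3/2ab - 69/14b - 74/7 modulo G:
  leading term ab: subtract (3/2b)·g_1 from 3/2ab - 69/14b - 74/7 → 3/2b^2 - 111/14b - 74/7
  leading term b^2: subtract (3/2)·g_2 from 3/2b^2 - 111/14b - 74/7 → -6b - 11
  leading term b: no divisor's leading term divides it; move -6b to the remainder.
  leading term 1: no divisor's leading term divides it; move -11 to the remainder.
  normal form = -6b - 11.
The normal form is nonzero, so p ∉ I. Since p minus its normal form lies in I, I + (p) = I + (r) where r = -6b - 11; decide whether this ideal is the whole ring.
Run Buchberger on G together with r (pairs among the g_i already reduce to 0 since G is a Gröbner basis):
g_1 = a - b + 2, LT = a.
g_2 = b^2 - 9/7b + 2/7, LT = b^2.
r = -6b - 11, LT = b.

S(g_2,r): lcm = b^2. S = -131/42b + 2/7.
  leading term b: subtract (131/252)·r from -131/42b + 2/7 → 1513/252
  leading term 1: no divisor's leading term divides it; move 1513/252 to the remainder.
  remainder 1513/252 ≠ 0; add m_4 = 1513/252 to the basis.

The other S-polynomials (S(g_1,g_2), S(g_1,r), S(g_1,m_4), S(g_2,m_4), S(r,m_4)) all reduce to 0 modulo the current basis, so we have a Gröbner basis.
Inter-reduce: drop elements whose leading term is divisible by another's, tail-reduce, and make monic.
Reduced Gröbner basis: {1}.
The reduced Gröbner basis of I + (p) is {1}: the ideal is the whole ring, so the enlarged system has no common solution — adjoining p is inconsistent.

Ideal membership is decidable via reduction modulo a Gröbner basis.

Adjoining 3/2ab - 69/14b - 74/7 makes the ideal the whole ring: the system is inconsistent.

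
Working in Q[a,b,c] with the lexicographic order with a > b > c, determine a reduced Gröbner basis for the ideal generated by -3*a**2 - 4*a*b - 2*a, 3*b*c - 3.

G = {a**2 + 4/3*a*b + 2/3*a, b*c - 1}

f_1 = -3*a**2 - 4*a*b - 2*a, LT = a**2.
f_2 = 3*b*c - 3, LT = b*c.

The S-polynomials (S(f_1,f_2)) all reduce to 0 modulo the current basis, so we have a Gröbner basis.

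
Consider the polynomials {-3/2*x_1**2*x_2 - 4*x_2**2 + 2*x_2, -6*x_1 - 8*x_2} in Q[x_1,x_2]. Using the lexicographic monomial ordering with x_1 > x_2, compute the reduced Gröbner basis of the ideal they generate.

f_1 = -3/2*x_1**2*x_2 - 4*x_2**2 + 2*x_2, LT = x_1**2*x_2.
f_2 = -6*x_1 - 8*x_2, LT = x_1.

S(f_1,f_2): lcm = x_1**2*x_2. S = -4/3*x_1*x_2**2 + 8/3*x_2**2 - 4/3*x_2.
  reduce S modulo (f_1, f_2):
  remainder 16/9*x_2**3 + 8/3*x_2**2 - 4/3*x_2 ≠ 0; add g_3 = 16/9*x_2**3 + 8/3*x_2**2 - 4/3*x_2 to the basis.

The other S-polynomials (S(f_1,g_3), S(f_2,g_3)) all reduce to 0 modulo the current basis, so we have a Gröbner basis.
Inter-reduce: drop elements whose leading term is divisible by another's, tail-reduce, and make monic.

G = {x_1 + 4/3*x_2, x_2**3 + 3/2*x_2**2 - 3/4*x_2}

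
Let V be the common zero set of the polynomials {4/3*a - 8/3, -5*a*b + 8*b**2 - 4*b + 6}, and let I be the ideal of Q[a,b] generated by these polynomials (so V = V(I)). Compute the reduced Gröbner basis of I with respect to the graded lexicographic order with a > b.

G = {b**2 - 7/4*b + 3/4, a - 2}

Buchberger's algorithm terminates because the ascending chain of leading-term ideals stabilizes.

f_1 = 4/3*a - 8/3, LT = a.
f_2 = -5*a*b + 8*b**2 - 4*b + 6, LT = a*b.

S(f_1,f_2): lcm = a*b. S = 8/5*b**2 - 14/5*b + 6/5.
  leading term b**2: no divisor's leading term divides it; move 8/5*b**2 to the remainder.
  leading term b: no divisor's leading term divides it; move -14/5*b to the remainder.
  leading term 1: no divisor's leading term divides it; move 6/5 to the remainder.
  remainder 8/5*b**2 - 14/5*b + 6/5 ≠ 0; add g_3 = 8/5*b**2 - 14/5*b + 6/5 to the basis.

S(f_1,g_3): leading monomials are coprime, so the S-polynomial reduces to 0 (Buchberger's first criterion).
S(f_2,g_3): lcm = a*b**2. S = -8/5*b**3 + 7/4*a*b + 4/5*b**2 - 3/4*a - 6/5*b.
  leading term b**3: subtract (-b)·g_3 from -8/5*b**3 + 7/4*a*b + 4/5*b**2 - 3/4*a - 6/5*b → 7/4*a*b - 2*b**2 - 3/4*a
  leading term a*b: subtract (21/16*b)·f_1 from 7/4*a*b - 2*b**2 - 3/4*a → -2*b**2 - 3/4*a + 7/2*b
  leading term b**2: subtract (-5/4)·g_3 from -2*b**2 - 3/4*a + 7/2*b → -3/4*a + 3/2
  leading term a: subtract (-9/16)·f_1 from -3/4*a + 3/2 → 0
  remainder 0.

Every S-polynomial of the final basis reduces to 0, so we have a Gröbner basis.
Inter-reduce: drop elements whose leading term is divisible by another's, tail-reduce, and make monic.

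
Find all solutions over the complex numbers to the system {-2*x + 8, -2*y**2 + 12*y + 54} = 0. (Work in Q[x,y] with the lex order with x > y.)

{(4, -3), (4, 9)}

Compute a lex Gröbner basis by Buchberger's algorithm.
f_1 = -2*x + 8, LT = x.
f_2 = -2*y**2 + 12*y + 54, LT = y**2.

The S-polynomials (S(f_1,f_2)) all reduce to 0 modulo the current basis, so we have a Gröbner basis.
Inter-reduce: drop elements whose leading term is divisible by another's, tail-reduce, and make monic.
Reduced Gröbner basis: {x - 4, y**2 - 6*y - 27}.

The lex basis is triangular: the last element involves only y. Solving y**2 - 6*y - 27 = 0 gives y ∈ {-3, 9}; substituting each value into the earlier elements determines the remaining variables.
  y = -3: the earlier basis element becomes x - 4 = 0, giving x = 4 — point (4, -3).
  y = 9: the earlier basis element becomes x - 4 = 0, giving x = 4 — point (4, 9).
Zero-dimensionality of the ideal guarantees finitely many solutions over ℂ.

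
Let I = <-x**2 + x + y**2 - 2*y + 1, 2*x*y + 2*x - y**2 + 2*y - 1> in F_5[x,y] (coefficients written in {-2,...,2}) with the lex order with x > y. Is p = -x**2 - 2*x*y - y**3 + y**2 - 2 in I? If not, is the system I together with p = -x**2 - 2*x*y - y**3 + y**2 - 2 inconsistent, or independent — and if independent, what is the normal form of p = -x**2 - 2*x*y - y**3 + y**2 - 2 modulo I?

Adjoining -x**2 - 2*x*y - y**3 + y**2 - 2 makes the ideal the whole ring: the system is inconsistent.

First compute the reduced Gröbner basis of I by Buchberger's algorithm.
f_1 = -x**2 + x + y**2 - 2*y + 1, LT = x**2.
f_2 = 2*x*y + 2*x - y**2 + 2*y - 1, LT = x*y.

S(f_1,f_2): lcm = x**2*y. S = -x**2 - 2*x*y**2 - 2*x*y - 2*x - y**3 + 2*y**2 - y.
  reduce S modulo (f_1, f_2):
  remainder 2*x - 2*y**3 - 2*y**2 - 1 ≠ 0; add h_3 = 2*x - 2*y**3 - 2*y**2 - 1 to the basis.

S(f_1,h_3): lcm = x**2. S = x*y**3 + x*y**2 + 2*x - y**2 + 2*y - 1.
  reduce S modulo (f_1, f_2, h_3):
  remainder -2*y**4 + y**3 - y**2 + 2*y ≠ 0; add h_4 = -2*y**4 + y**3 - y**2 + 2*y to the basis.

The other S-polynomials (S(f_2,h_3), S(f_1,h_4), S(f_2,h_4), S(h_3,h_4)) all reduce to 0 modulo the current basis, so we have a Gröbner basis.
Inter-reduce: drop elements whose leading term is divisible by another's, tail-reduce, and make monic.
Reduced Gröbner basis: {x - y**3 - y**2 + 2, y**4 + 2*y**3 - 2*y**2 - y}.
Label its elements g_1 = x - y**3 - y**2 + 2, g_2 = y**4 + 2*y**3 - 2*y**2 - y.

Reduce p = -x**2 - 2*x*y - y**3 + y**2 - 2 modulo G:
  leading term x**2: subtract (-x)·g_1 from -x**2 - 2*x*y - y**3 + y**2 - 2 → -x*y**3 - x*y**2 - 2*x*y + 2*x - y**3 + y**2 - 2
  leading term x*y**3: subtract (-y**3)·g_1 from -x*y**3 - x*y**2 - 2*x*y + 2*x - y**3 + y**2 - 2 → -x*y**2 - 2*x*y + 2*x - y**6 - y**5 + y**3 + y**2 - 2
  leading term x*y**2: subtract (-y**2)·g_1 from -x*y**2 - 2*x*y + 2*x - y**6 - y**5 + y**3 + y**2 - 2 → -2*x*y + 2*x - y**6 - 2*y**5 - y**4 + y**3 - 2*y**2 - 2
  leading term x*y: subtract (-2*y)·g_1 from -2*x*y + 2*x - y**6 - 2*y**5 - y**4 + y**3 - 2*y**2 - 2 → 2*x - y**6 - 2*y**5 + 2*y**4 - y**3 - 2*y**2 - y - 2
  leading term x: subtract (2)·g_1 from 2*x - y**6 - 2*y**5 + 2*y**4 - y**3 - 2*y**2 - y - 2 → -y**6 - 2*y**5 + 2*y**4 + y**3 - y - 1
  leading term y**6: subtract (-y**2)·g_2 from -y**6 - 2*y**5 + 2*y**4 + y**3 - y - 1 → -y - 1
  leading term y: no divisor's leading term divides it; move -y to the remainder.
  leading term 1: no divisor's leading term divides it; move -1 to the remainder.
  normal form = -y - 1.
The normal form is nonzero, so p ∉ I. Since p minus its normal form lies in I, I + (p) = I + (r) where r = -y - 1; decide whether this ideal is the whole ring.
Run Buchberger on G together with r (pairs among the g_i already reduce to 0 since G is a Gröbner basis):
g_1 = x - y**3 - y**2 + 2, LT = x.
g_2 = y**4 + 2*y**3 - 2*y**2 - y, LT = y**4.
r = -y - 1, LT = y.

S(g_2,r): lcm = y**4. S = y**3 - 2*y**2 - y.
  reduce S modulo (g_1, g_2, r):
  remainder -2 ≠ 0; add m_4 = -2 to the basis.

The other S-polynomials (S(g_1,g_2), S(g_1,r), S(g_1,m_4), S(g_2,m_4), S(r,m_4)) all reduce to 0 modulo the current basis, so we have a Gröbner basis.
Inter-reduce: drop elements whose leading term is divisible by another's, tail-reduce, and make monic.
Reduced Gröbner basis: {1}.
The reduced Gröbner basis of I + (p) is {1}: the ideal is the whole ring, so the enlarged system has no common solution — adjoining p is inconsistent.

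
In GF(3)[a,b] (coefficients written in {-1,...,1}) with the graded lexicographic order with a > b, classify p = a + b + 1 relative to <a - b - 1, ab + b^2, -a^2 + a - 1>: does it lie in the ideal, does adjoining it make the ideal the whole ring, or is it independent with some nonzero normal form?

First compute the reduced Gröbner basis of I by Buchberger's algorithm.
f_1 = a - b - 1, LT = a.
f_2 = ab + b^2, LT = ab.
f_3 = -a^2 + a - 1, LT = a^2.

S(f_1,f_2): lcm = ab. S = b^2 - b.
  leading term b^2: no divisor's leading term divides it; move b^2 to the remainder.
  leading term b: no divisor's leading term divides it; move -b to the remainder.
  remainder b^2 - b ≠ 0; add h_4 = b^2 - b to the basis.

S(f_1,f_3): lcm = a^2. S = -ab - 1.
  leading term ab: subtract (-b)·f_1 from -ab - 1 → -b^2 - b - 1
  leading term b^2: subtract (-1)·h_4 from -b^2 - b - 1 → b - 1
  leading term b: no divisor's leading term divides it; move b to the remainder.
  leading term 1: no divisor's leading term divides it; move -1 to the remainder.
  remainder b - 1 ≠ 0; add h_5 = b - 1 to the basis.

The other S-polynomials (S(f_2,f_3), S(f_1,h_4), S(f_2,h_4), S(f_3,h_4), S(f_1,h_5), S(f_2,h_5), S(f_3,h_5), S(h_4,h_5)) all reduce to 0 modulo the current basis, so we have a Gröbner basis.
Inter-reduce: drop elements whose leading term is divisible by another's, tail-reduce, and make monic.
Reduced Gröbner basis: {a + 1, b - 1}.
Label its elements g_1 = a + 1, g_2 = b - 1.

Reduce p = a + b + 1 modulo G:
  leading term a: subtract (1)·g_1 from a + b + 1 → b
  leading term b: subtract (1)·g_2 from b → 1
  leading term 1: no divisor's leading term divides it; move 1 to the remainder.
  normal form = 1.
The normal form is nonzero, so p ∉ I. Since p minus its normal form lies in I, I + (p) = I + (r) where r = 1; decide whether this ideal is the whole ring.
Here r = 1 is a nonzero constant, hence a unit: 1 ∈ I + (p), the Gröbner basis of I + (p) is {1}, and the enlarged system has no common solution — adjoining p is inconsistent.

Adjoining a + b + 1 makes the ideal the whole ring: the system is inconsistent.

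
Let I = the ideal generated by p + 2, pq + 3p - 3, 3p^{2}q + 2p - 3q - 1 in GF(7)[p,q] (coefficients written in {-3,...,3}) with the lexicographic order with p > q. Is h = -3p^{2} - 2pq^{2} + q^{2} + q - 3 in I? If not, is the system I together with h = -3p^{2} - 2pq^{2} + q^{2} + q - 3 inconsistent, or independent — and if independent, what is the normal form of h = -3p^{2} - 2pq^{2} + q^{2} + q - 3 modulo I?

Adjoining -3p^{2} - 2pq^{2} + q^{2} + q - 3 makes the ideal the whole ring: the system is inconsistent.

First compute the reduced Gröbner basis of I by Buchberger's algorithm.
f_1 = p + 2, LT = p.
f_2 = pq + 3p - 3, LT = pq.
f_3 = 3p^{2}q + 2p - 3q - 1, LT = p^{2}q.

S(f_1,f_2): lcm = pq. S = -3p + 2q + 3.
  leading term p: subtract (-3)·f_1 from -3p + 2q + 3 → 2q + 2
  leading term q: no divisor's leading term divides it; move 2q to the remainder.
  leading term 1: no divisor's leading term divides it; move 2 to the remainder.
  remainder 2q + 2 ≠ 0; add k_4 = 2q + 2 to the basis.

The other S-polynomials (S(f_1,f_3), S(f_2,f_3), S(f_1,k_4), S(f_2,k_4), S(f_3,k_4)) all reduce to 0 modulo the current basis, so we have a Gröbner basis.
Inter-reduce: drop elements whose leading term is divisible by another's, tail-reduce, and make monic.
Reduced Gröbner basis: {p + 2, q + 1}.
Label its elements g_1 = p + 2, g_2 = q + 1.

Reduce h = -3p^{2} - 2pq^{2} + q^{2} + q - 3 modulo G:
  leading term p^{2}: subtract (-3p)·g_1 from -3p^{2} - 2pq^{2} + q^{2} + q - 3 → -2pq^{2} - p + q^{2} + q - 3
  leading term pq^{2}: subtract (-2q^{2})·g_1 from -2pq^{2} - p + q^{2} + q - 3 → -p - 2q^{2} + q - 3
  leading term p: subtract (-1)·g_1 from -p - 2q^{2} + q - 3 → -2q^{2} + q - 1
  leading term q^{2}: subtract (-2q)·g_2 from -2q^{2} + q - 1 → 3q - 1
  leading term q: subtract (3)·g_2 from 3q - 1 → 3
  leading term 1: no divisor's leading term divides it; move 3 to the remainder.
  normal form = 3.
The normal form is nonzero, so h ∉ I. Since h minus its normal form lies in I, I + (h) = I + (r) where r = 3; decide whether this ideal is the whole ring.
Here r = 3 is a nonzero constant, hence a unit: 1 ∈ I + (h), the Gröbner basis of I + (h) is {1}, and the enlarged system has no common solution — adjoining h is inconsistent.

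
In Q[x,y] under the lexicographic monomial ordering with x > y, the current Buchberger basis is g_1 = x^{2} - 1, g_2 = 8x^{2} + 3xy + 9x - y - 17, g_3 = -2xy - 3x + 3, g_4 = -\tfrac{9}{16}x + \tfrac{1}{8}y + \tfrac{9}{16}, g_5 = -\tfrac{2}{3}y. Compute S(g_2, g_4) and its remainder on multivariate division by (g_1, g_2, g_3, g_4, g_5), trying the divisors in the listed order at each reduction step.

S(g_2, g_4) = \tfrac{43}{72}xy + \tfrac{17}{8}x - \tfrac{1}{8}y - \tfrac{17}{8}; remainder on division = 0.

lcm(LM(g_2), LM(g_4)) = x^{2}.
S = (lcm/LT(g_2))·g_2 − (lcm/LT(g_4))·g_4 = \tfrac{43}{72}xy + \tfrac{17}{8}x - \tfrac{1}{8}y - \tfrac{17}{8}.
Reduce S modulo (g_1, g_2, g_3, g_4, g_5) in that order:
  leading term xy: subtract (-\tfrac{43}{144})·g_3 from \tfrac{43}{72}xy + \tfrac{17}{8}x - \tfrac{1}{8}y - \tfrac{17}{8} → \tfrac{59}{48}x - \tfrac{1}{8}y - \tfrac{59}{48}
  leading term x: subtract (-\tfrac{59}{27})·g_4 from \tfrac{59}{48}x - \tfrac{1}{8}y - \tfrac{59}{48} → \tfrac{4}{27}y
  leading term y: subtract (-\tfrac{2}{9})·g_5 from \tfrac{4}{27}y → 0
The remainder is 0, so this S-polynomial contributes no new basis element.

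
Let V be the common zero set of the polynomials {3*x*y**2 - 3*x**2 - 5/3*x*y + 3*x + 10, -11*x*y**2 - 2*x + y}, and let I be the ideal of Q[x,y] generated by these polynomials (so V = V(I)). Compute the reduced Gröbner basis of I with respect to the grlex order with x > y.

G = {x*y**2 + 2/11*x - 1/11*y, y**3 - x*y + 325/9*y**2 + y + 20/3, x**2 + 5/9*x*y - 9/11*x - 1/11*y - 10/3}

f_1 = 3*x*y**2 - 3*x**2 - 5/3*x*y + 3*x + 10, LT = x*y**2.
f_2 = -11*x*y**2 - 2*x + y, LT = x*y**2.

S(f_1,f_2): lcm = x*y**2. S = -x**2 - 5/9*x*y + 9/11*x + 1/11*y + 10/3.
  reduce S modulo (f_1, f_2):
  remainder -x**2 - 5/9*x*y + 9/11*x + 1/11*y + 10/3 ≠ 0; add g_3 = -x**2 - 5/9*x*y + 9/11*x + 1/11*y + 10/3 to the basis.

S(f_1,g_3): lcm = x**2*y**2. S = -5/9*x*y**3 - x**3 - 5/9*x**2*y + 9/11*x*y**2 + 1/11*y**3 + x**2 + 10/3*y**2 + 10/3*x.
  reduce S modulo (f_1, f_2, g_3):
  remainder 1/11*y**3 - 1/11*x*y + 325/99*y**2 + 1/11*y + 20/33 ≠ 0; add g_4 = 1/11*y**3 - 1/11*x*y + 325/99*y**2 + 1/11*y + 20/33 to the basis.

The other S-polynomials (S(f_2,g_3), S(f_1,g_4), S(f_2,g_4), S(g_3,g_4)) all reduce to 0 modulo the current basis, so we have a Gröbner basis.
Inter-reduce: drop elements whose leading term is divisible by another's, tail-reduce, and make monic.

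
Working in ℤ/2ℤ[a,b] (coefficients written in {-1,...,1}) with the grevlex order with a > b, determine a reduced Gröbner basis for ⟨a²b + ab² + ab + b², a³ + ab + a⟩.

f_1 = a²b + ab² + ab + b², LT = a²b.
f_2 = a³ + ab + a, LT = a³.

S(f_1,f_2): lcm = a³b. S = a²b² + a²b + ab.
  reduce S modulo (f_1, f_2):
  remainder ab³ + b³ + b² ≠ 0; add g_3 = ab³ + b³ + b² to the basis.

S(f_1,g_3): lcm = a²b³. S = ab⁴ + b⁴ + ab².
  reduce S modulo (f_1, f_2, g_3):
  remainder ab² + b³ ≠ 0; add g_4 = ab² + b³ to the basis.

S(f_2,g_3): lcm = a³b³. S = a²b³ + ab⁴ + a²b² + ab³.
  reduce S modulo (f_1, f_2, g_3, g_4):
  remainder b⁴ + b³ + b² ≠ 0; add g_5 = b⁴ + b³ + b² to the basis.

The other S-polynomials (S(f_1,g_4), S(f_2,g_4), S(g_3,g_4), S(f_1,g_5), S(f_2,g_5), S(g_3,g_5), S(g_4,g_5)) all reduce to 0 modulo the current basis, so we have a Gröbner basis.
Inter-reduce: drop elements whose leading term is divisible by another's, tail-reduce, and make monic.

G = {b⁴ + b³ + b², a³ + ab + a, a²b + b³ + ab + b², ab² + b³}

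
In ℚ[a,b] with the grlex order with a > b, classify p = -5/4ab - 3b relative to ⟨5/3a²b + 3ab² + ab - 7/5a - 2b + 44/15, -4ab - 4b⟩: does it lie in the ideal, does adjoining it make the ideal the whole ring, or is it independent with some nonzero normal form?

First compute the reduced Gröbner basis of I by Buchberger's algorithm.
f_1 = 5/3a²b + 3ab² + ab - 7/5a - 2b + 44/15, LT = a²b.
f_2 = -4ab - 4b, LT = ab.

S(f_1,f_2): lcm = a²b. S = 9/5ab² - ⅖ab - 21/25a - 6/5b + 44/25.
  leading term ab²: subtract (-9/20b)·f_2 from 9/5ab² - ⅖ab - 21/25a - 6/5b + 44/25 → -⅖ab - 9/5b² - 21/25a - 6/5b + 44/25
  leading term ab: subtract (1/10)·f_2 from -⅖ab - 9/5b² - 21/25a - 6/5b + 44/25 → -9/5b² - 21/25a - ⅘b + 44/25
  leading term b²: no divisor's leading term divides it; move -9/5b² to the remainder.
  leading term a: no divisor's leading term divides it; move -21/25a to the remainder.
  leading term b: no divisor's leading term divides it; move -⅘b to the remainder.
  leading term 1: no divisor's leading term divides it; move 44/25 to the remainder.
  remainder -9/5b² - 21/25a - ⅘b + 44/25 ≠ 0; add h_3 = -9/5b² - 21/25a - ⅘b + 44/25 to the basis.

S(f_1,h_3): lcm = a²b². S = 9/5ab³ - 7/15a³ - 4/9a²b + ⅗ab² + 44/45a² - 21/25ab - 6/5b² + 44/25b.
  leading term ab³: subtract (-9/20b²)·f_2 from 9/5ab³ - 7/15a³ - 4/9a²b + ⅗ab² + 44/45a² - 21/25ab - 6/5b² + 44/25b → -7/15a³ - 4/9a²b + ⅗ab² - 9/5b³ + 44/45a² - 21/25ab - 6/5b² + 44/25b
  leading term a³: no divisor's leading term divides it; move -7/15a³ to the remainder.
  leading term a²b: subtract (-4/15)·f_1 from -4/9a²b + ⅗ab² - 9/5b³ + 44/45a² - 21/25ab - 6/5b² + 44/25b → 7/5ab² - 9/5b³ + 44/45a² - 43/75ab - 6/5b² - 28/75a + 92/75b + 176/225
  leading term ab²: subtract (-7/20b)·f_2 from 7/5ab² - 9/5b³ + 44/45a² - 43/75ab - 6/5b² - 28/75a + 92/75b + 176/225 → -9/5b³ + 44/45a² - 43/75ab - 13/5b² - 28/75a + 92/75b + 176/225
  leading term b³: subtract (b)·h_3 from -9/5b³ + 44/45a² - 43/75ab - 13/5b² - 28/75a + 92/75b + 176/225 → 44/45a² + 4/15ab - 9/5b² - 28/75a - 8/15b + 176/225
  leading term a²: no divisor's leading term divides it; move 44/45a² to the remainder.
  leading term ab: subtract (-1/15)·f_2 from 4/15ab - 9/5b² - 28/75a - 8/15b + 176/225 → -9/5b² - 28/75a - ⅘b + 176/225
  leading term b²: subtract (1)·h_3 from -9/5b² - 28/75a - ⅘b + 176/225 → 7/15a - 44/45
  leading term a: no divisor's leading term divides it; move 7/15a to the remainder.
  leading term 1: no divisor's leading term divides it; move -44/45 to the remainder.
  remainder -7/15a³ + 44/45a² + 7/15a - 44/45 ≠ 0; add h_4 = -7/15a³ + 44/45a² + 7/15a - 44/45 to the basis.

S(f_2,h_3): lcm = ab². S = -7/15a² - 4/9ab + b² + 44/45a.
  leading term a²: no divisor's leading term divides it; move -7/15a² to the remainder.
  leading term ab: subtract (1/9)·f_2 from -4/9ab + b² + 44/45a → b² + 44/45a + 4/9b
  leading term b²: subtract (-5/9)·h_3 from b² + 44/45a + 4/9b → 23/45a + 44/45
  leading term a: no divisor's leading term divides it; move 23/45a to the remainder.
  leading term 1: no divisor's leading term divides it; move 44/45 to the remainder.
  remainder -7/15a² + 23/45a + 44/45 ≠ 0; add h_5 = -7/15a² + 23/45a + 44/45 to the basis.

The other S-polynomials (S(f_1,h_4), S(f_2,h_4), S(h_3,h_4), S(f_1,h_5), S(f_2,h_5), S(h_3,h_5), S(h_4,h_5)) all reduce to 0 modulo the current basis, so we have a Gröbner basis.
Inter-reduce: drop elements whose leading term is divisible by another's, tail-reduce, and make monic.
Reduced Gröbner basis: {a² - 23/21a - 44/21, ab + b, b² + 7/15a + 4/9b - 44/45}.
Label its elements g_1 = a² - 23/21a - 44/21, g_2 = ab + b, g_3 = b² + 7/15a + 4/9b - 44/45.

Reduce p = -5/4ab - 3b modulo G:
  leading term ab: subtract (-5/4)·g_2 from -5/4ab - 3b → -7/4b
  leading term b: no divisor's leading term divides it; move -7/4b to the remainder.
  normal form = -7/4b.
The normal form is nonzero, so p ∉ I. Since p minus its normal form lies in I, I + (p) = I + (r) where r = -7/4b; decide whether this ideal is the whole ring.
Run Buchberger on G together with r (pairs among the g_i already reduce to 0 since G is a Gröbner basis):
g_1 = a² - 23/21a - 44/21, LT = a².
g_2 = ab + b, LT = ab.
g_3 = b² + 7/15a + 4/9b - 44/45, LT = b².
r = -7/4b, LT = b.

S(g_3,r): lcm = b². S = 7/15a + 4/9b - 44/45.
  leading term a: no divisor's leading term divides it; move 7/15a to the remainder.
  leading term b: subtract (-16/63)·r from 4/9b - 44/45 → -44/45
  leading term 1: no divisor's leading term divides it; move -44/45 to the remainder.
  remainder 7/15a - 44/45 ≠ 0; add m_5 = 7/15a - 44/45 to the basis.

The other S-polynomials (S(g_1,g_2), S(g_1,g_3), S(g_1,r), S(g_2,g_3), S(g_2,r), S(g_1,m_5), S(g_2,m_5), S(g_3,m_5), S(r,m_5)) all reduce to 0 modulo the current basis, so we have a Gröbner basis.
Inter-reduce: drop elements whose leading term is divisible by another's, tail-reduce, and make monic.
Reduced Gröbner basis: {a - 44/21, b}.
The reduced Gröbner basis of I + (p) is {a - 44/21, b} ≠ {1}, a proper ideal, so the enlarged system stays consistent: p is independent of I, with normal form -7/4b.

-5/4ab - 3b is independent of I; its normal form modulo I is -7/4b.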